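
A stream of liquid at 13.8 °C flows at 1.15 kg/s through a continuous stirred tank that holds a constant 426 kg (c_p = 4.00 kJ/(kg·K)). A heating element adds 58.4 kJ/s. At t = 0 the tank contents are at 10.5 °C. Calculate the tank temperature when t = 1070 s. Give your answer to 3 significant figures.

25.6 °C

M c_p dT/dt = ṁ c_p (T_in − T) + Q̇.
τ = M/ṁ = 370.43 s; T_ss = T_in + Q̇/(ṁ c_p) = 13.8 + 58.4/(1.15·4.00) = 26.496 °C.
Integrating: T(t) = T_ss + (T₀ − T_ss) e^(−t/τ).
T(1070) = 26.496 + (-15.996)·e^(−1070/370.43) = 26.496 + (-15.996)·0.055660 = 25.605 °C.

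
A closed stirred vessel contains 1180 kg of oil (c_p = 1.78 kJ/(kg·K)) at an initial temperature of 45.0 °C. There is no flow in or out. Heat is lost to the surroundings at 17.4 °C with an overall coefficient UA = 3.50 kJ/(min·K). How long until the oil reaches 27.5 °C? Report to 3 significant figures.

M c_p dT/dt = −UA(T − T_amb).
τ = M c_p/UA = 600.11 min; T_ss = T_amb = 17.400 °C.
T(t) = T_ss + (T₀ − T_ss)e^(−t/τ); set T = 27.5:
t = −τ ln[(T − T_ss)/(T₀ − T_ss)] = −600.11 · ln(0.36594) = 603.28 min.

603 min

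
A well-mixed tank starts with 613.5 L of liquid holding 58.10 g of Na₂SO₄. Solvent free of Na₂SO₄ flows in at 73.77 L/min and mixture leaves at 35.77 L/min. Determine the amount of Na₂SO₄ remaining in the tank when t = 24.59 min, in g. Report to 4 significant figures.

Total volume: dV/dt = Q_in − Q_out = 38.0000 L/min, so V(t) = 613.5 + 38.0000 t and V(24.59) = 1547.92 L.
Solute balance: dm/dt = 0 − Q_out C = −Q_out m/V(t).
dm/m = −Q_out dt/(V₀ + 38.0000 t); integrating gives ln(m/m₀) = −(Q_out/(Q_in−Q_out)) ln(V/V₀).
m = m₀ (V₀/V)^(Q_out/(Q_in−Q_out)) = 58.10 × (613.5/1547.92)^(0.941316) = 24.3125 g.

24.31 g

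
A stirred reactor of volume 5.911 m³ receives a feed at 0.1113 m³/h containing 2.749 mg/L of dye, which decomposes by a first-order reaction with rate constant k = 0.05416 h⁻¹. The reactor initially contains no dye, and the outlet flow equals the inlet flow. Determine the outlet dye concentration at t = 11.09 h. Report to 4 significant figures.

0.3935 mg/L

V dC/dt = Q(C_in − C) − k V C.
This is linear with rate a = Q/V + k = 0.0729893 h⁻¹.
C_ss = Q C_in/(Q + kV) = 0.709169 mg/L; C(t) = C_ss + (C₀ − C_ss) e^(−a t).
C(11.09) = 0.709169 + (-0.709169)·e^(−0.0729893·11.09) = 0.709169 + (-0.709169)·0.445102 = 0.393516 mg/L.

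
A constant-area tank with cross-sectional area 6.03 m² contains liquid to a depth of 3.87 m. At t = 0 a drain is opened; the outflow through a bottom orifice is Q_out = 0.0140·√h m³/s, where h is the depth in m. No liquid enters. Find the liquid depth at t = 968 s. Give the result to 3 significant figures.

0.712 m

With no inflow, A dh/dt = −0.0140 √h.
Separate and integrate: 2(√h − √h₀) = −(0.0140/A) t.
√h = √3.87 − 0.0140·968/(2·6.03) = 1.9672 − 1.1237 = 0.84352.
h = 0.84352² = 0.71152 m.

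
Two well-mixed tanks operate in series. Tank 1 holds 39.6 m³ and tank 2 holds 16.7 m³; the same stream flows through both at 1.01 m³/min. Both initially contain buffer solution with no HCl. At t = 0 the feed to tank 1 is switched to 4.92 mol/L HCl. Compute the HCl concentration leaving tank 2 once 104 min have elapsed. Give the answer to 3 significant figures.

Species balance on tank i: dCᵢ/dt = (Cᵢ₋₁ − Cᵢ)/τᵢ with τᵢ = Vᵢ/Q.
τ₁ = 39.6/1.01 = 39.208 min; τ₂ = 16.7/1.01 = 16.535 min.
Tank 1: C₁ = C_in(1 − e^(−t/τ₁)). Tank 2 (τ₁ ≠ τ₂): C₂ = C_in[1 − (τ₁ e^(−t/τ₁) − τ₂ e^(−t/τ₂))/(τ₁ − τ₂)].
At t = 104: e^(−t/τ₁) = 0.070473, e^(−t/τ₂) = 0.0018551.
C₂ = 4.92·[1 − (39.208·0.070473 − 16.535·0.0018551)/(22.673)] = 4.92·0.87949 = 4.3271 mol/L.

4.33 mol/L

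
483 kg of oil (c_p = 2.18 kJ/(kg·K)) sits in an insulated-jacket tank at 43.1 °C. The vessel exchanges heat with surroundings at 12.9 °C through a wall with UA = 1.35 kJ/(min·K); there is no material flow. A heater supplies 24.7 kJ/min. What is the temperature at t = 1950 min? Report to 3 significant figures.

First-law balance (no shaft work): M c_p dT/dt = −UA(T − T_amb) + Q̇.
dT/dt = (T_ss − T)/τ with T_ss = T_amb + Q̇/UA = 12.9 + 24.7/1.35 = 31.196 °C, τ = M c_p/UA = 483·2.18/1.35 = 779.96 min.
This is linear first-order; T(t) = T_ss + (T₀ − T_ss) e^(−t/τ).
T(1950) = 31.196 + (11.904)·0.082073 = 32.173 °C.

32.2 °C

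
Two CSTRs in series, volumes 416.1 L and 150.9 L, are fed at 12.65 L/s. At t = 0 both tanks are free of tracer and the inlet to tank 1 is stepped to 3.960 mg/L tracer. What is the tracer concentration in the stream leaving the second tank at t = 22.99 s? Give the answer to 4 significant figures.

Time constants: τᵢ = Vᵢ/Q for each well-mixed tank.
τ₁ = 416.1/12.65 = 32.8933 s; τ₂ = 150.9/12.65 = 11.9289 s.
Solving the cascade with C₁(0)=C₂(0)=0 gives C₂(t) = C_in[1 − (τ₁ e^(−t/τ₁) − τ₂ e^(−t/τ₂))/(τ₁ − τ₂)].
At t = 22.99: e^(−t/τ₁) = 0.497118, e^(−t/τ₂) = 0.145546.
C₂ = 3.960·[1 − (32.8933·0.497118 − 11.9289·0.145546)/(20.9644)] = 3.960·0.302836 = 1.19923 mg/L.

1.199 mg/L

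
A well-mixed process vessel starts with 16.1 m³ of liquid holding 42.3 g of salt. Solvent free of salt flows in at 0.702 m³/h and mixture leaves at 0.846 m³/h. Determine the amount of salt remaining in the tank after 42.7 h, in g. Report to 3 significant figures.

2.50 g

Let m(t) be the amount of salt. Volume: V(t) = V₀ + (Q_in − Q_out) t = 16.1 − 0.14400 t; V(42.7) = 9.9512 m³.
Solute balance: dm/dt = 0 − Q_out C = −Q_out m/V(t).
dm/m = −Q_out dt/(V₀ − 0.14400 t); integrating gives ln(m/m₀) = −(Q_out/(Q_in−Q_out)) ln(V/V₀).
m = m₀ (V₀/V)^(Q_out/(Q_in−Q_out)) = 42.3 × (16.1/9.9512)^(-5.8750) = 2.5047 g.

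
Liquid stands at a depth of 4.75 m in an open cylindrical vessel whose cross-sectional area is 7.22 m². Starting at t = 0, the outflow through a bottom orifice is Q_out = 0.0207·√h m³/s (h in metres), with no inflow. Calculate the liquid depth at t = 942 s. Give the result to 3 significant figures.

0.687 m

With no inflow, A dh/dt = −0.0207 √h.
Separate and integrate: 2(√h − √h₀) = −(0.0207/A) t.
√h = √4.75 − 0.0207·942/(2·7.22) = 2.1794 − 1.3504 = 0.82908.
h = 0.82908² = 0.68737 m.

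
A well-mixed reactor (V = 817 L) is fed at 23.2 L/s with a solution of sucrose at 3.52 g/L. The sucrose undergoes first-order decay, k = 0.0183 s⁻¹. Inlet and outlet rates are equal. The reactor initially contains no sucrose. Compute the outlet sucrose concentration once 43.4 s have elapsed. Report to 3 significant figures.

V dC/dt = Q(C_in − C) − k V C.
This is linear with rate a = Q/V + k = 0.046697 s⁻¹.
C_ss = Q C_in/(Q + kV) = 2.1405 g/L; C(t) = C_ss + (C₀ − C_ss) e^(−a t).
C(43.4) = 2.1405 + (-2.1405)·e^(−0.046697·43.4) = 2.1405 + (-2.1405)·0.13178 = 1.8585 g/L.

1.86 g/L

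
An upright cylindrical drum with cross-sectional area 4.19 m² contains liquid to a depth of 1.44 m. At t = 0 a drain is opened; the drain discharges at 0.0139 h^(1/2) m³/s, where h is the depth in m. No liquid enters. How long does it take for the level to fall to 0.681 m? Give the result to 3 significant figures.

226 s

Accumulation of liquid (constant cross-section A): A dh/dt = −0.0139 √h.
∫ h^(−1/2) dh = −(0.0139/A) ∫ dt, giving 2√h = 2√h₀ − (0.0139/A) t.
t = 2A(√h₀ − √h)/0.0139 = 2·4.19·(√1.44 − √0.681)/0.0139
  = 8.3800 × (1.2000 − 0.82523) / 0.0139 = 225.94 s.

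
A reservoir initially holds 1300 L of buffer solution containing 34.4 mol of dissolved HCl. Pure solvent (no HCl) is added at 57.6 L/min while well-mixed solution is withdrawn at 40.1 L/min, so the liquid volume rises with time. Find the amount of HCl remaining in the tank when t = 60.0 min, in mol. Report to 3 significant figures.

8.86 mol

Let m(t) be the amount of HCl. Volume: V(t) = V₀ + (Q_in − Q_out) t = 1300 + 17.500 t; V(60.0) = 2350.0 L.
No HCl enters, so dm/dt = −Q_out · (m/V).
Separate: dm/m = −Q_out dt/V(t) ⇒ ln(m/m₀) = −(Q_out/(Q_in−Q_out)) ln(V/V₀).
m = m₀ (V₀/V)^(Q_out/(Q_in−Q_out)) = 34.4 × (1300/2350.0)^(2.2914) = 8.8588 mol.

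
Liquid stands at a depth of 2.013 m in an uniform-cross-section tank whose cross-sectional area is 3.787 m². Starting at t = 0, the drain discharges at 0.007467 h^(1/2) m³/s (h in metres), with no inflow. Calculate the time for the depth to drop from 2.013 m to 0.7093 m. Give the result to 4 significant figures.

584.9 s

With no inflow, A dh/dt = −0.007467 √h.
Separate and integrate: 2(√h − √h₀) = −(0.007467/A) t.
t = 2A(√h₀ − √h)/0.007467 = 2·3.787·(√2.013 − √0.7093)/0.007467
  = 7.57400 × (1.41880 − 0.842200) / 0.007467 = 584.865 s.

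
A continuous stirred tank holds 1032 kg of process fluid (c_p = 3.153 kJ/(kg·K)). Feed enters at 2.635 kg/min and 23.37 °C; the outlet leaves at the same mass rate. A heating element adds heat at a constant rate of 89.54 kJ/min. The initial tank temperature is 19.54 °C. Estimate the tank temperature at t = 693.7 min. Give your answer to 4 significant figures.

31.66 °C

Heat balance on the well-mixed liquid: M c_p dT/dt = ṁ c_p (T_in − T) + 89.54.
τ = M/ṁ = 391.651 min; T_ss = T_in + Q̇/(ṁ c_p) = 23.37 + 89.54/(2.635·3.153) = 34.1474 °C.
This is linear first-order; T(t) = T_ss + (T₀ − T_ss) e^(−t/τ).
T(693.7) = 34.1474 + (-14.6074)·e^(−693.7/391.651) = 34.1474 + (-14.6074)·0.170125 = 31.6623 °C.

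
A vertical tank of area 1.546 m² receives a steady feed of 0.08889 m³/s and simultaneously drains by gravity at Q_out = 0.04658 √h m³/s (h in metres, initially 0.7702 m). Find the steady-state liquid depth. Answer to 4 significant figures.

3.642 m

A dh/dt = Q_in − 0.04658 √h. Steady state requires inflow = outflow:
Q_in = 0.04658 √h_ss ⇒ √h_ss = 0.08889/0.04658 = 1.90833.
h_ss = 1.90833² = 3.64172 m. (Since h₀ = 0.7702 m < h_ss, the level will rise toward this value.)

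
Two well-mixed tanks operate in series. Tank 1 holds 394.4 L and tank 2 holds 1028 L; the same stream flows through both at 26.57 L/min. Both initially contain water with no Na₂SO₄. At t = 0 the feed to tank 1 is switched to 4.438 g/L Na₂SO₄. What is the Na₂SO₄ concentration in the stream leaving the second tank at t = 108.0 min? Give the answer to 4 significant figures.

Species balance on tank i: dCᵢ/dt = (Cᵢ₋₁ − Cᵢ)/τᵢ with τᵢ = Vᵢ/Q.
τ₁ = 394.4/26.57 = 14.8438 min; τ₂ = 1028/26.57 = 38.6903 min.
Tank 1: C₁ = C_in(1 − e^(−t/τ₁)). Tank 2 (τ₁ ≠ τ₂): C₂ = C_in[1 − (τ₁ e^(−t/τ₁) − τ₂ e^(−t/τ₂))/(τ₁ − τ₂)].
At t = 108.0: e^(−t/τ₁) = 0.000692113, e^(−t/τ₂) = 0.0613352.
C₂ = 4.438·[1 − (14.8438·0.000692113 − 38.6903·0.0613352)/(-23.8464)] = 4.438·0.900916 = 3.99826 g/L.

3.998 g/L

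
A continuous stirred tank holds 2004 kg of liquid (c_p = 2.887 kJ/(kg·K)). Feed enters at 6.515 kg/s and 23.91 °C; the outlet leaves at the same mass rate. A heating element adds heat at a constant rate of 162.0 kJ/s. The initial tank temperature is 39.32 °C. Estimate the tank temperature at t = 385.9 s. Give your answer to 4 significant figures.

34.46 °C

M c_p dT/dt = ṁ c_p (T_in − T) + Q̇.
Rearrange: dT/dt = (T_ss − T)/τ with τ = M/ṁ = 307.598 s and T_ss = T_in + Q̇/(ṁ c_p) = 32.5230 °C.
T approaches T_ss exponentially: T(t) = T_ss + (T₀ − T_ss) e^(−t/τ).
T(385.9) = 32.5230 + (6.79701)·e^(−385.9/307.598) = 32.5230 + (6.79701)·0.285201 = 34.4615 °C.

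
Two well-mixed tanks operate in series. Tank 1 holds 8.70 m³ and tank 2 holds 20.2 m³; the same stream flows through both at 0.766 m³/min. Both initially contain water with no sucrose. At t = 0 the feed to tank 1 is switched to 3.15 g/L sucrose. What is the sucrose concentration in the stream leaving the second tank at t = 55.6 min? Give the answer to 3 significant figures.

Species balance on tank i: dCᵢ/dt = (Cᵢ₋₁ − Cᵢ)/τᵢ with τᵢ = Vᵢ/Q.
τ₁ = 8.70/0.766 = 11.358 min; τ₂ = 20.2/0.766 = 26.371 min.
Tank 1: C₁ = C_in(1 − e^(−t/τ₁)). Tank 2 (τ₁ ≠ τ₂): C₂ = C_in[1 − (τ₁ e^(−t/τ₁) − τ₂ e^(−t/τ₂))/(τ₁ − τ₂)].
At t = 55.6: e^(−t/τ₁) = 0.0074812, e^(−t/τ₂) = 0.12143.
C₂ = 3.15·[1 − (11.358·0.0074812 − 26.371·0.12143)/(-15.013)] = 3.15·0.79236 = 2.4959 g/L.

2.50 g/L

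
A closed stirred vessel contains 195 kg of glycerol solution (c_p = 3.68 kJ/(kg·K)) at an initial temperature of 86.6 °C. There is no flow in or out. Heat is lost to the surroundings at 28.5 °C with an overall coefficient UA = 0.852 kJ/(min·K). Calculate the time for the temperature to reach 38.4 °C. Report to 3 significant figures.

Lumped-capacitance energy balance: M c_p dT/dt = UA(T_amb − T).
τ = M c_p/UA = 842.25 min; T_ss = T_amb = 28.500 °C.
T(t) = T_ss + (T₀ − T_ss)e^(−t/τ); set T = 38.4:
t = −τ ln[(T − T_ss)/(T₀ − T_ss)] = −842.25 · ln(0.17040) = 1490.5 min.

1490 min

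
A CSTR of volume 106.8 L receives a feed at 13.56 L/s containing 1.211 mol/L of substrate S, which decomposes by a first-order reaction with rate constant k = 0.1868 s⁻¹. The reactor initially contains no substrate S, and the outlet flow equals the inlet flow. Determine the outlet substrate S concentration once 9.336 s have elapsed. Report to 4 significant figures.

Accumulation = in − out − consumed: V dC/dt = Q C_in − Q C − k V C.
This is linear with rate a = Q/V + k = 0.313766 s⁻¹.
C_ss = Q C_in/(Q + kV) = 0.490034 mol/L; C(t) = C_ss + (C₀ − C_ss) e^(−a t).
C(9.336) = 0.490034 + (-0.490034)·e^(−0.313766·9.336) = 0.490034 + (-0.490034)·0.0534332 = 0.463850 mol/L.

0.4638 mol/L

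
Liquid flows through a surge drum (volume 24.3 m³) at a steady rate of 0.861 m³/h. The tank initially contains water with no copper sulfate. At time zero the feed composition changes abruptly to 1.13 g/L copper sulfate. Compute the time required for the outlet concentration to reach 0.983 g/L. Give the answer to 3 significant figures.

57.6 h

Accumulation = in − out for the solute gives V dC/dt = Q(C_in − C), so τ = V/Q = 28.223 h.
C(t) = C_in + (C₀ − C_in) e^(−t/τ). Set C = 0.983 and solve for t:
e^(−t/τ) = (C − C_in)/(C₀ − C_in) = (0.983 − 1.13)/(0 − 1.13) = 0.13009
t = −τ ln(…) = 28.223 × 2.0395 = 57.562 h.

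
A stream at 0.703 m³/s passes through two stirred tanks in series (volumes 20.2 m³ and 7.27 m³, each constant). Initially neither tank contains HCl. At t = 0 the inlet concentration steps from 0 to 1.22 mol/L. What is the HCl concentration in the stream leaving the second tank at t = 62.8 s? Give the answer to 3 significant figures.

1.01 mol/L

Time constants: τᵢ = Vᵢ/Q for each well-mixed tank.
τ₁ = 20.2/0.703 = 28.734 s; τ₂ = 7.27/0.703 = 10.341 s.
Tank 1: C₁ = C_in(1 − e^(−t/τ₁)). Tank 2 (τ₁ ≠ τ₂): C₂ = C_in[1 − (τ₁ e^(−t/τ₁) − τ₂ e^(−t/τ₂))/(τ₁ − τ₂)].
At t = 62.8: e^(−t/τ₁) = 0.11241, e^(−t/τ₂) = 0.0023050.
C₂ = 1.22·[1 − (28.734·0.11241 − 10.341·0.0023050)/(18.393)] = 1.22·0.82568 = 1.0073 mol/L.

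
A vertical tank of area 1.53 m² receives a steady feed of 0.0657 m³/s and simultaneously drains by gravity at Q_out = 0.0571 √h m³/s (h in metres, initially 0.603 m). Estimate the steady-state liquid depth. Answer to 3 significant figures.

A dh/dt = Q_in − 0.0571 √h. Steady state requires inflow = outflow:
Q_in = 0.0571 √h_ss ⇒ √h_ss = 0.0657/0.0571 = 1.1506.
h_ss = 1.1506² = 1.3239 m. (Since h₀ = 0.603 m < h_ss, the level will rise toward this value.)

1.32 m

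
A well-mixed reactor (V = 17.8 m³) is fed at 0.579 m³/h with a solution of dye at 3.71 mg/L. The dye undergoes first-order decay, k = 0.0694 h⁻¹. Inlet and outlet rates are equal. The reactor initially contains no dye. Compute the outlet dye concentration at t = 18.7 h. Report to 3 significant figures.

1.01 mg/L

V dC/dt = Q(C_in − C) − k V C.
dC/dt = (Q/V) C_in − (Q/V + k) C; effective rate a = Q/V + k = 0.032528 + 0.0694 = 0.10193 h⁻¹.
C_ss = Q C_in/(Q + kV) = 1.1840 mg/L; C(t) = C_ss + (C₀ − C_ss) e^(−a t).
C(18.7) = 1.1840 + (-1.1840)·e^(−0.10193·18.7) = 1.1840 + (-1.1840)·0.14867 = 1.0079 mg/L.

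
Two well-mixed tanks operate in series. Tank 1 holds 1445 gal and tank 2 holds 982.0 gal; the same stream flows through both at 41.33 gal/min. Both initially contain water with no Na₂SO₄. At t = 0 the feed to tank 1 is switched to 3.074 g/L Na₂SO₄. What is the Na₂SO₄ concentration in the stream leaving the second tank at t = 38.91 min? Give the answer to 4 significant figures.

1.189 g/L

Species balance on tank i: dCᵢ/dt = (Cᵢ₋₁ − Cᵢ)/τᵢ with τᵢ = Vᵢ/Q.
τ₁ = 1445/41.33 = 34.9625 min; τ₂ = 982.0/41.33 = 23.7600 min.
Tank 1: C₁ = C_in(1 − e^(−t/τ₁)). Tank 2 (τ₁ ≠ τ₂): C₂ = C_in[1 − (τ₁ e^(−t/τ₁) − τ₂ e^(−t/τ₂))/(τ₁ − τ₂)].
At t = 38.91: e^(−t/τ₁) = 0.328602, e^(−t/τ₂) = 0.194441.
C₂ = 3.074·[1 − (34.9625·0.328602 − 23.7600·0.194441)/(11.2025)] = 3.074·0.386847 = 1.18917 g/L.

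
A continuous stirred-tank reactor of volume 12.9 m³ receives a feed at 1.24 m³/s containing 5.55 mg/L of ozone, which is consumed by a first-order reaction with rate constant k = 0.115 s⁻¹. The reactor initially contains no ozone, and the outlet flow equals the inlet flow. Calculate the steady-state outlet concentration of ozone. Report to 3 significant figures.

2.53 mg/L

Accumulation = in − out − consumed: V dC/dt = Q C_in − Q C − k V C.
Steady state (dC/dt = 0): C_ss = Q C_in/(Q + kV) = C_in/(1 + kV/Q).
C_ss = 1.24·5.55/(1.24 + 0.115·12.9) = 6.8820/2.7235 = 2.5269 mg/L.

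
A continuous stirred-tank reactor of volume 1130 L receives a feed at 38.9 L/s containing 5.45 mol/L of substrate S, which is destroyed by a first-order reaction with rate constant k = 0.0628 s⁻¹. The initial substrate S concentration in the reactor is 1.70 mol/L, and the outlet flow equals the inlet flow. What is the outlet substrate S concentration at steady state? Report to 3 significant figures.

1.93 mol/L

V dC/dt = Q(C_in − C) − k V C.
At steady state: 0 = Q C_in − (Q + kV) C_ss, so C_ss = Q C_in/(Q + kV).
C_ss = 38.9·5.45/(38.9 + 0.0628·1130) = 212.00/109.86 = 1.9297 mol/L.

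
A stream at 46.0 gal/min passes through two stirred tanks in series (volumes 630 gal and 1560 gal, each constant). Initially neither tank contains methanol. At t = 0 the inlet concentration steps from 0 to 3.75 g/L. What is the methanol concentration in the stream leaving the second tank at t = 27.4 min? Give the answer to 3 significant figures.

1.29 g/L

Species balance on tank i: dCᵢ/dt = (Cᵢ₋₁ − Cᵢ)/τᵢ with τᵢ = Vᵢ/Q.
τ₁ = 630/46.0 = 13.696 min; τ₂ = 1560/46.0 = 33.913 min.
Solving the cascade with C₁(0)=C₂(0)=0 gives C₂(t) = C_in[1 − (τ₁ e^(−t/τ₁) − τ₂ e^(−t/τ₂))/(τ₁ − τ₂)].
At t = 27.4: e^(−t/τ₁) = 0.13525, e^(−t/τ₂) = 0.44577.
C₂ = 3.75·[1 − (13.696·0.13525 − 33.913·0.44577)/(-20.217)] = 3.75·0.34387 = 1.2895 g/L.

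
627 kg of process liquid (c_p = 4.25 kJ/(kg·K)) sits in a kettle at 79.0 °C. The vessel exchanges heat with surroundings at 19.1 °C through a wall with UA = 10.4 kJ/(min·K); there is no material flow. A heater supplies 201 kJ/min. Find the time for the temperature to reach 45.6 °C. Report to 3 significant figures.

M c_p dT/dt = −UA(T − T_amb) + Q̇.
τ = M c_p/UA = 256.23 min; T_ss = T_amb + Q̇/UA = 19.1 + 201/10.4 = 38.427 °C.
T(t) = T_ss + (T₀ − T_ss)e^(−t/τ); set T = 45.6:
t = −τ ln[(T − T_ss)/(T₀ − T_ss)] = −256.23 · ln(0.17679) = 443.98 min.

444 min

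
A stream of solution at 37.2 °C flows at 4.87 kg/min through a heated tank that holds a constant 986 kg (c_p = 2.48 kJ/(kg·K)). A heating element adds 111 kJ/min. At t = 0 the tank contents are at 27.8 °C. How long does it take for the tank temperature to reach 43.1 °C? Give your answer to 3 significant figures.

Unsteady energy balance on the tank contents: M c_p dT/dt = ṁ c_p (T_in − T) + 111.
τ = M/ṁ = 202.46 min; T_ss = T_in + Q̇/(ṁ c_p) = 46.391 °C.
T(t) = T_ss + (T₀ − T_ss) e^(−t/τ). Set T = 43.1:
e^(−t/τ) = (43.1 − 46.391)/(27.8 − 46.391) = 0.17700
t = −202.46 · ln(0.17700) = 350.59 min.

351 min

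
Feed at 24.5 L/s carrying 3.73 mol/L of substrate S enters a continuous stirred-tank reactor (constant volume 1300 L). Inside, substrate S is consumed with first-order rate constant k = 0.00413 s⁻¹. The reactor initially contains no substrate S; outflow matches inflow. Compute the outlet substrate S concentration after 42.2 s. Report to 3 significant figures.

1.90 mol/L

V dC/dt = Q(C_in − C) − k V C.
dC/dt = (Q/V) C_in − (Q/V + k) C; effective rate a = Q/V + k = 0.018846 + 0.00413 = 0.022976 s⁻¹.
C_ss = Q C_in/(Q + kV) = 3.0595 mol/L; C(t) = C_ss + (C₀ − C_ss) e^(−a t).
C(42.2) = 3.0595 + (-3.0595)·e^(−0.022976·42.2) = 3.0595 + (-3.0595)·0.37924 = 1.8992 mol/L.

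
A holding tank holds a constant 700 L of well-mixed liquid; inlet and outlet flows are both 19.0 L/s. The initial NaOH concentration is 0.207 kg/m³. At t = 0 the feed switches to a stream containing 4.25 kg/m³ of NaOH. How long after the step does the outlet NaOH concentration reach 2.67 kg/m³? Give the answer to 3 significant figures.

Species balance: V dC/dt = Q(C_in − C) ⇒ τ = V/Q = 36.842 s.
C(t) = C_in + (C₀ − C_in) e^(−t/τ). Set C = 2.67 and solve for t:
e^(−t/τ) = (C − C_in)/(C₀ − C_in) = (2.67 − 4.25)/(0.207 − 4.25) = 0.39080
t = −τ ln(…) = 36.842 × 0.93956 = 34.615 s.

34.6 s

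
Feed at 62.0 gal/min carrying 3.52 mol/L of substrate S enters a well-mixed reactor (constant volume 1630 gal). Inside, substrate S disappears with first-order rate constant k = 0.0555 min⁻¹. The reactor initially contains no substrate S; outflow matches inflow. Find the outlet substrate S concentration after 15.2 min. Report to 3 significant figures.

V dC/dt = Q(C_in − C) − k V C.
dC/dt = (Q/V) C_in − (Q/V + k) C; effective rate a = Q/V + k = 0.038037 + 0.0555 = 0.093537 min⁻¹.
C_ss = Q C_in/(Q + kV) = 1.4314 mol/L; C(t) = C_ss + (C₀ − C_ss) e^(−a t).
C(15.2) = 1.4314 + (-1.4314)·e^(−0.093537·15.2) = 1.4314 + (-1.4314)·0.24129 = 1.0860 mol/L.

1.09 mol/L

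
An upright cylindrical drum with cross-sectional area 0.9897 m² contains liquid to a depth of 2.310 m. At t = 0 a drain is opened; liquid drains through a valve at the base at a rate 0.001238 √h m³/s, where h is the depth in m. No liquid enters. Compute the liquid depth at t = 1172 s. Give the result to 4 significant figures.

Mass balance (ρ constant): A dh/dt = −0.001238 √h.
∫ h^(−1/2) dh = −(0.001238/A) ∫ dt, giving 2√h = 2√h₀ − (0.001238/A) t.
√h = √2.310 − 0.001238·1172/(2·0.9897) = 1.51987 − 0.733018 = 0.786850.
h = 0.786850² = 0.619133 m.

0.6191 m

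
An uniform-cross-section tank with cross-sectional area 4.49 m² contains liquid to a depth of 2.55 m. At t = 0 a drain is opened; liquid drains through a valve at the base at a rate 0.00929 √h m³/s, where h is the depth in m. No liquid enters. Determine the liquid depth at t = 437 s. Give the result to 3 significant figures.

A dh/dt = −Q_out = −0.00929 √h.
∫ h^(−1/2) dh = −(0.00929/A) ∫ dt, giving 2√h = 2√h₀ − (0.00929/A) t.
√h = √2.55 − 0.00929·437/(2·4.49) = 1.5969 − 0.45209 = 1.1448.
h = 1.1448² = 1.3105 m.

1.31 m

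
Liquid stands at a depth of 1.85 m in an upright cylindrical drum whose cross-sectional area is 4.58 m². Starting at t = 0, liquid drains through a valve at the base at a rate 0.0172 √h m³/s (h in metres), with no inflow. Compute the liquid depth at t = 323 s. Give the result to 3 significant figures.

A dh/dt = −Q_out = −0.0172 √h.
Separate and integrate: 2(√h − √h₀) = −(0.0172/A) t.
√h = √1.85 − 0.0172·323/(2·4.58) = 1.3601 − 0.60651 = 0.75364.
h = 0.75364² = 0.56797 m.

0.568 m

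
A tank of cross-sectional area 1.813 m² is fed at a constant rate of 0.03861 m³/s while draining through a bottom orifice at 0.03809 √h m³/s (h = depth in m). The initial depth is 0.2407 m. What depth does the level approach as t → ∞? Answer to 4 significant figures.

1.027 m

Accumulation of liquid (constant cross-section A): A dh/dt = Q_in − 0.03809 √h. At steady state dh/dt = 0:
Q_in = 0.03809 √h_ss ⇒ √h_ss = 0.03861/0.03809 = 1.01365.
h_ss = 1.01365² = 1.02749 m. (Since h₀ = 0.2407 m < h_ss, the level will rise toward this value.)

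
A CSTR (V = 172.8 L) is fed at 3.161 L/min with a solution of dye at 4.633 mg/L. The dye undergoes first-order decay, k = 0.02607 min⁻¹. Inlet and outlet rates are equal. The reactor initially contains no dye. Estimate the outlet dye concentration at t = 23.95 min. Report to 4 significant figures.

Accumulation = in − out − consumed: V dC/dt = Q C_in − Q C − k V C.
dC/dt = (Q/V) C_in − (Q/V + k) C; effective rate a = Q/V + k = 0.0182928 + 0.02607 = 0.0443628 min⁻¹.
C_ss = Q C_in/(Q + kV) = 1.91040 mg/L; C(t) = C_ss + (C₀ − C_ss) e^(−a t).
C(23.95) = 1.91040 + (-1.91040)·e^(−0.0443628·23.95) = 1.91040 + (-1.91040)·0.345594 = 1.25018 mg/L.

1.250 mg/L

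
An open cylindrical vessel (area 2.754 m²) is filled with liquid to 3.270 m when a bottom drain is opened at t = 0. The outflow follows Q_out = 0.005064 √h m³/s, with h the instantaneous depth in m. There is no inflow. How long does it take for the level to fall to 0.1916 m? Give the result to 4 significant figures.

A dh/dt = −Q_out = −0.005064 √h.
This is separable: 2 d(√h)/dt = −0.005064/A, so √h = √h₀ − (0.005064/(2A)) t.
t = 2A(√h₀ − √h)/0.005064 = 2·2.754·(√3.270 − √0.1916)/0.005064
  = 5.50800 × (1.80831 − 0.437721) / 0.005064 = 1490.76 s.

1491 s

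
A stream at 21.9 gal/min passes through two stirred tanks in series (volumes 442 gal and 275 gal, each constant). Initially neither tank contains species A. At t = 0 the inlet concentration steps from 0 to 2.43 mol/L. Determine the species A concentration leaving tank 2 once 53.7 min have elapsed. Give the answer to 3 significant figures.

Each tank obeys Vᵢ dCᵢ/dt = Q(Cᵢ₋₁ − Cᵢ), so τᵢ = Vᵢ/Q.
τ₁ = 442/21.9 = 20.183 min; τ₂ = 275/21.9 = 12.557 min.
Solving the cascade with C₁(0)=C₂(0)=0 gives C₂(t) = C_in[1 − (τ₁ e^(−t/τ₁) − τ₂ e^(−t/τ₂))/(τ₁ − τ₂)].
At t = 53.7: e^(−t/τ₁) = 0.069899, e^(−t/τ₂) = 0.013892.
C₂ = 2.43·[1 − (20.183·0.069899 − 12.557·0.013892)/(7.6256)] = 2.43·0.83787 = 2.0360 mol/L.

2.04 mol/L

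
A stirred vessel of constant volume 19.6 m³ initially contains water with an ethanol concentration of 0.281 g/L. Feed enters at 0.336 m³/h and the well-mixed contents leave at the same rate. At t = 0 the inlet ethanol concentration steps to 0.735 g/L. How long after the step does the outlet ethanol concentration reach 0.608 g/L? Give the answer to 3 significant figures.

74.3 h

Species balance: V dC/dt = Q(C_in − C) ⇒ τ = V/Q = 58.333 h.
C(t) = C_in + (C₀ − C_in) e^(−t/τ). Set C = 0.608 and solve for t:
e^(−t/τ) = (C − C_in)/(C₀ − C_in) = (0.608 − 0.735)/(0.281 − 0.735) = 0.27974
t = −τ ln(…) = 58.333 × 1.2739 = 74.311 h.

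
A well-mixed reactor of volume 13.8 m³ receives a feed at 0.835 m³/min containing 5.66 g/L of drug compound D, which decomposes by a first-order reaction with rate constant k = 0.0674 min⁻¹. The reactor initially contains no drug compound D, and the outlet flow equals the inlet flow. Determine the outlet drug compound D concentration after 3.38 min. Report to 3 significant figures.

0.940 g/L

Species balance: V dC/dt = Q C_in − Q C − k V C.
dC/dt = (Q/V) C_in − (Q/V + k) C; effective rate a = Q/V + k = 0.060507 + 0.0674 = 0.12791 min⁻¹.
C_ss = Q C_in/(Q + kV) = 2.6775 g/L; C(t) = C_ss + (C₀ − C_ss) e^(−a t).
C(3.38) = 2.6775 + (-2.6775)·e^(−0.12791·3.38) = 2.6775 + (-2.6775)·0.64900 = 0.93981 g/L.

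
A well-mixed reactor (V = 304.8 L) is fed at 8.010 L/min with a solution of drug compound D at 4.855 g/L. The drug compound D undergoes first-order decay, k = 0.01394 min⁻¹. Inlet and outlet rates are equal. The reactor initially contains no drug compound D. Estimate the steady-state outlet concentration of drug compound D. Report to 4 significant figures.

V dC/dt = Q(C_in − C) − k V C.
Steady state (dC/dt = 0): C_ss = Q C_in/(Q + kV) = C_in/(1 + kV/Q).
C_ss = 8.010·4.855/(8.010 + 0.01394·304.8) = 38.8886/12.2589 = 3.17227 g/L.

3.172 g/L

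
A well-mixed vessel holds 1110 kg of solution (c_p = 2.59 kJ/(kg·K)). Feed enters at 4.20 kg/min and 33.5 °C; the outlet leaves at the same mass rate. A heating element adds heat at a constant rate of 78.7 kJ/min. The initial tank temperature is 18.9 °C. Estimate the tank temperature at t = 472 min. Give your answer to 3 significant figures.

M c_p dT/dt = ṁ c_p (T_in − T) + Q̇.
τ = M/ṁ = 264.29 min; T_ss = T_in + Q̇/(ṁ c_p) = 33.5 + 78.7/(4.20·2.59) = 40.735 °C.
This is linear first-order; T(t) = T_ss + (T₀ − T_ss) e^(−t/τ).
T(472) = 40.735 + (-21.835)·e^(−472/264.29) = 40.735 + (-21.835)·0.16764 = 37.074 °C.

37.1 °C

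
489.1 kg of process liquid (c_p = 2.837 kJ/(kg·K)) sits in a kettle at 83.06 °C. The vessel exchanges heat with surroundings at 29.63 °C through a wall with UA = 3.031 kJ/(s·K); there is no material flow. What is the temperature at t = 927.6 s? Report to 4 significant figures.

36.67 °C

M c_p dT/dt = −UA(T − T_amb).
dT/dt = (T_ss − T)/τ with T_ss = T_amb = 29.6300 °C, τ = M c_p/UA = 489.1·2.837/3.031 = 457.795 s.
This is linear first-order; T(t) = T_ss + (T₀ − T_ss) e^(−t/τ).
T(927.6) = 29.6300 + (53.4300)·0.131831 = 36.6737 °C.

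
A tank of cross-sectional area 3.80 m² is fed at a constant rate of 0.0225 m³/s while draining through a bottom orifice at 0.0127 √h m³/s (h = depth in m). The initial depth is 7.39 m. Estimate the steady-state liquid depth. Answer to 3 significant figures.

3.14 m

Unsteady balance on liquid volume: A dh/dt = Q_in − 0.0127 √h. At steady state dh/dt = 0:
Q_in = 0.0127 √h_ss ⇒ √h_ss = 0.0225/0.0127 = 1.7717.
h_ss = 1.7717² = 3.1388 m. (Since h₀ = 7.39 m > h_ss, the level will fall toward this value.)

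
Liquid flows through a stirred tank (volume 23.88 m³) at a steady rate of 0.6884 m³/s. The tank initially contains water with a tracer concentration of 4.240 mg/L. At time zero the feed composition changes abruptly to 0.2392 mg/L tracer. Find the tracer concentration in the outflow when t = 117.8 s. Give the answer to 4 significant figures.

Accumulation = in − out for the solute gives V dC/dt = Q(C_in − C).
Rewrite as dC/dt + C/τ = C_in/τ, τ = V/Q = 34.6891 s.
Solution: C(t) = C_in + (C₀ − C_in) e^(−t/τ).
C(117.8) = 0.2392 + (4.240 − 0.2392)·e^(−117.8/34.6891) = 0.2392 + (4.00080)·0.0335112 = 0.373272 mg/L.

0.3733 mg/L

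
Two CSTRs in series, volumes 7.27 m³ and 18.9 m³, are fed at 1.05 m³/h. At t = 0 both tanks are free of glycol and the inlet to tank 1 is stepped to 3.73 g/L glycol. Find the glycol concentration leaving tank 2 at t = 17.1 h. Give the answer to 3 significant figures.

Species balance on tank i: dCᵢ/dt = (Cᵢ₋₁ − Cᵢ)/τᵢ with τᵢ = Vᵢ/Q.
τ₁ = 7.27/1.05 = 6.9238 h; τ₂ = 18.9/1.05 = 18.000 h.
Solving the cascade with C₁(0)=C₂(0)=0 gives C₂(t) = C_in[1 − (τ₁ e^(−t/τ₁) − τ₂ e^(−t/τ₂))/(τ₁ − τ₂)].
At t = 17.1: e^(−t/τ₁) = 0.084607, e^(−t/τ₂) = 0.38674.
C₂ = 3.73·[1 − (6.9238·0.084607 − 18.000·0.38674)/(-11.076)] = 3.73·0.42439 = 1.5830 g/L.

1.58 g/L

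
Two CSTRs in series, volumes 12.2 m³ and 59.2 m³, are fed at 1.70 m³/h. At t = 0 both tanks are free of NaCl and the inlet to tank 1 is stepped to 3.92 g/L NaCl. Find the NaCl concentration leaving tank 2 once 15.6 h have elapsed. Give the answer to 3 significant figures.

0.881 g/L

Species balance on tank i: dCᵢ/dt = (Cᵢ₋₁ − Cᵢ)/τᵢ with τᵢ = Vᵢ/Q.
τ₁ = 12.2/1.70 = 7.1765 h; τ₂ = 59.2/1.70 = 34.824 h.
Tank 1: C₁ = C_in(1 − e^(−t/τ₁)). Tank 2 (τ₁ ≠ τ₂): C₂ = C_in[1 − (τ₁ e^(−t/τ₁) − τ₂ e^(−t/τ₂))/(τ₁ − τ₂)].
At t = 15.6: e^(−t/τ₁) = 0.11375, e^(−t/τ₂) = 0.63892.
C₂ = 3.92·[1 − (7.1765·0.11375 − 34.824·0.63892)/(-27.647)] = 3.92·0.22476 = 0.88104 g/L.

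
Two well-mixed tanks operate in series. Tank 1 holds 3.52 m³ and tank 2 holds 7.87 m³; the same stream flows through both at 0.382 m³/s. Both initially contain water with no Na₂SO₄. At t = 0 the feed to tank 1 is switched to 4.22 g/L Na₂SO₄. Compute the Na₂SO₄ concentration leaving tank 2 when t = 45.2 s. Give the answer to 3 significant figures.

3.39 g/L

Species balance on tank i: dCᵢ/dt = (Cᵢ₋₁ − Cᵢ)/τᵢ with τᵢ = Vᵢ/Q.
τ₁ = 3.52/0.382 = 9.2147 s; τ₂ = 7.87/0.382 = 20.602 s.
Tank 1: C₁ = C_in(1 − e^(−t/τ₁)). Tank 2 (τ₁ ≠ τ₂): C₂ = C_in[1 − (τ₁ e^(−t/τ₁) − τ₂ e^(−t/τ₂))/(τ₁ − τ₂)].
At t = 45.2: e^(−t/τ₁) = 0.0074078, e^(−t/τ₂) = 0.11148.
C₂ = 4.22·[1 − (9.2147·0.0074078 − 20.602·0.11148)/(-11.387)] = 4.22·0.80431 = 3.3942 g/L.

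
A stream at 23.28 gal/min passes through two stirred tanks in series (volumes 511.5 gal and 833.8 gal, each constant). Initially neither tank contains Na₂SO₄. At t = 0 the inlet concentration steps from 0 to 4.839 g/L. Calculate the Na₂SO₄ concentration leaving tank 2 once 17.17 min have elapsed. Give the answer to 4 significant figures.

0.6032 g/L

Species balance on tank i: dCᵢ/dt = (Cᵢ₋₁ − Cᵢ)/τᵢ with τᵢ = Vᵢ/Q.
τ₁ = 511.5/23.28 = 21.9716 min; τ₂ = 833.8/23.28 = 35.8162 min.
Solving the cascade with C₁(0)=C₂(0)=0 gives C₂(t) = C_in[1 − (τ₁ e^(−t/τ₁) − τ₂ e^(−t/τ₂))/(τ₁ − τ₂)].
At t = 17.17: e^(−t/τ₁) = 0.457737, e^(−t/τ₂) = 0.619159.
C₂ = 4.839·[1 − (21.9716·0.457737 − 35.8162·0.619159)/(-13.8445)] = 4.839·0.124658 = 0.603219 g/L.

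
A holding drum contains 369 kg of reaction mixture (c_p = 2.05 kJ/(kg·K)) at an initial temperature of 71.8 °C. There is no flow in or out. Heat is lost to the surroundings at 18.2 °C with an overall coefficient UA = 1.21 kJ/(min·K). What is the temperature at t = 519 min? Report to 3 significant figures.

M c_p dT/dt = −UA(T − T_amb).
dT/dt = (T_ss − T)/τ with T_ss = T_amb = 18.200 °C, τ = M c_p/UA = 369·2.05/1.21 = 625.17 min.
T approaches T_ss exponentially: T(t) = T_ss + (T₀ − T_ss) e^(−t/τ).
T(519) = 18.200 + (53.600)·0.43597 = 41.568 °C.

41.6 °C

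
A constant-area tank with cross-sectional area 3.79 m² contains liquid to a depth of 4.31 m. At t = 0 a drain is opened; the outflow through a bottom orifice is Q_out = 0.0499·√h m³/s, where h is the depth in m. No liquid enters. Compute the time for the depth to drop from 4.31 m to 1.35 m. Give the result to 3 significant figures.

139 s

A dh/dt = −Q_out = −0.0499 √h.
Separate and integrate: 2(√h − √h₀) = −(0.0499/A) t.
t = 2A(√h₀ − √h)/0.0499 = 2·3.79·(√4.31 − √1.35)/0.0499
  = 7.5800 × (2.0761 − 1.1619) / 0.0499 = 138.86 s.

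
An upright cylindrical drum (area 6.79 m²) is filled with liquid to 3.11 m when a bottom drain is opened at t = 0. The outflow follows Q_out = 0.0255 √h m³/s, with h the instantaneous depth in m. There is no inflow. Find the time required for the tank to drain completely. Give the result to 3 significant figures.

A dh/dt = −Q_out = −0.0255 √h.
∫ h^(−1/2) dh = −(0.0255/A) ∫ dt, giving 2√h = 2√h₀ − (0.0255/A) t.
Set h = 0: 2√h₀ = (0.0255/A) t_empty ⇒ t_empty = 2A√h₀/0.0255.
t_empty = 2·6.79·√3.11/0.0255 = 13.580·1.7635/0.0255 = 939.16 s.

939 s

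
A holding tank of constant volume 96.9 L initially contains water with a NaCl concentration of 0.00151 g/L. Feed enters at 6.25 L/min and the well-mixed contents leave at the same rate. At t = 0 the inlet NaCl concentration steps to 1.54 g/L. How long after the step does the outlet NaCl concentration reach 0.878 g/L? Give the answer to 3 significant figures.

13.1 min

Species balance: V dC/dt = Q(C_in − C) ⇒ τ = V/Q = 15.504 min.
C(t) = C_in + (C₀ − C_in) e^(−t/τ). Set C = 0.878 and solve for t:
e^(−t/τ) = (C − C_in)/(C₀ − C_in) = (0.878 − 1.54)/(0.00151 − 1.54) = 0.43029
t = −τ ln(…) = 15.504 × 0.84329 = 13.074 min.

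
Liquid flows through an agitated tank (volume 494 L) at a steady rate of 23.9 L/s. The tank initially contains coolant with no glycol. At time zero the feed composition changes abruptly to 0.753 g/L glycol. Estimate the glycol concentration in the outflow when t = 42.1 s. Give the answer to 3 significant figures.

0.655 g/L

Mass balance on the solute (V constant): V dC/dt = Q(C_in − C).
So dC/dt = (C_in − C)/τ with τ = V/Q = 494/23.9 = 20.669 s.
Solution: C(t) = C_in + (C₀ − C_in) e^(−t/τ).
C(42.1) = 0.753 + (0 − 0.753)·e^(−42.1/20.669) = 0.753 + (-0.75300)·0.13044 = 0.65478 g/L.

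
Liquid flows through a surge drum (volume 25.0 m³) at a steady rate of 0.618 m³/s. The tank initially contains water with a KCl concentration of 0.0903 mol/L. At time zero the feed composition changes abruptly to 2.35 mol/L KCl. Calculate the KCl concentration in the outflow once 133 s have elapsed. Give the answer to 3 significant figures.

Species balance on the tank: V dC/dt = Q(C_in − C).
So dC/dt = (C_in − C)/τ with τ = V/Q = 25.0/0.618 = 40.453 s.
Integrating: C(t) = C_in + (C₀ − C_in) e^(−t/τ).
C(133) = 2.35 + (0.0903 − 2.35)·e^(−133/40.453) = 2.35 + (-2.2597)·0.037337 = 2.2656 mol/L.

2.27 mol/L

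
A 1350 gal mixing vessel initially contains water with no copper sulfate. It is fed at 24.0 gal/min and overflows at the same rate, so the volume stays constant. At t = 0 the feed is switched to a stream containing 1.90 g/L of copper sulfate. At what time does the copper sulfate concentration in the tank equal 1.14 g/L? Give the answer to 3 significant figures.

Species balance: V dC/dt = Q(C_in − C) ⇒ τ = V/Q = 56.250 min.
C(t) = C_in + (C₀ − C_in) e^(−t/τ). Set C = 1.14 and solve for t:
e^(−t/τ) = (C − C_in)/(C₀ − C_in) = (1.14 − 1.90)/(0 − 1.90) = 0.40000
t = −τ ln(…) = 56.250 × 0.91629 = 51.541 min.

51.5 min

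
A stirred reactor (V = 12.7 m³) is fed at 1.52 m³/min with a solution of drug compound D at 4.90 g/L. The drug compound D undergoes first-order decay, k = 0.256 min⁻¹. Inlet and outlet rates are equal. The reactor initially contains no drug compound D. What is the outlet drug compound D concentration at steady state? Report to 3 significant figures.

V dC/dt = Q(C_in − C) − k V C.
At steady state: 0 = Q C_in − (Q + kV) C_ss, so C_ss = Q C_in/(Q + kV).
C_ss = 1.52·4.90/(1.52 + 0.256·12.7) = 7.4480/4.7712 = 1.5610 g/L.

1.56 g/L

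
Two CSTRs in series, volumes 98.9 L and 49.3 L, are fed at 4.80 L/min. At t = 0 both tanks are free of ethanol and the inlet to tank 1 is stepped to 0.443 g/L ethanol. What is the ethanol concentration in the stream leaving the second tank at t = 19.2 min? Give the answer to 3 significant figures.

Species balance on tank i: dCᵢ/dt = (Cᵢ₋₁ − Cᵢ)/τᵢ with τᵢ = Vᵢ/Q.
τ₁ = 98.9/4.80 = 20.604 min; τ₂ = 49.3/4.80 = 10.271 min.
Tank 1: C₁ = C_in(1 − e^(−t/τ₁)). Tank 2 (τ₁ ≠ τ₂): C₂ = C_in[1 − (τ₁ e^(−t/τ₁) − τ₂ e^(−t/τ₂))/(τ₁ − τ₂)].
At t = 19.2: e^(−t/τ₁) = 0.39382, e^(−t/τ₂) = 0.15422.
C₂ = 0.443·[1 − (20.604·0.39382 − 10.271·0.15422)/(10.333)] = 0.443·0.36802 = 0.16303 g/L.

0.163 g/L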